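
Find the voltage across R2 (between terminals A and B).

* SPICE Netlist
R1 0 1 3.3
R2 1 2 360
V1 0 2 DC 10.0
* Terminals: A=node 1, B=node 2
R1 and R2 are in series across V1 (node 0 → node 1 → node 2), and the output A–B is taken across R2, so this is a voltage divider.
Series current: I = V1/(R1 + R2) = 10/(3.3 + 360) = 10/363.3 = 0.02753 A
V_R2 = I × R2 = V1 × R2/(R1 + R2) = 10 × 360/363.3 = 9.909 V

Final answer: 9.909 V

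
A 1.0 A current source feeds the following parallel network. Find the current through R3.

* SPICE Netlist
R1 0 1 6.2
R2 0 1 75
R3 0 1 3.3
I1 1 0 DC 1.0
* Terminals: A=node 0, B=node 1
All resistors sit directly between nodes 0 and 1, so they are in parallel and share one voltage V; the full source current 1 A splits among them.
1/R_par = 1/6.2 + 1/75 + 1/3.3 = 0.4777 S  =>  R_par = 2.094 Ω
V = I × R_par = 1 × 2.094 = 2.094 V
I_R3 = V/R3 = 2.094/3.3 = 0.6344 A

Final answer: 0.6344 A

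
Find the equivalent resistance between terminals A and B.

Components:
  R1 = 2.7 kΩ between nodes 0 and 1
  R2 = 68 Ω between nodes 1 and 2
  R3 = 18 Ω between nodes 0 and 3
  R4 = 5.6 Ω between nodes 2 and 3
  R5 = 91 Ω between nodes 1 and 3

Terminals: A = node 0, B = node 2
The network is not a plain series/parallel combination. Inject a 1 A test current into terminal A (node 0) and return it from terminal B (node 2); then R_eq = V_A / (1 A).
Nodal analysis, taking node 2 as the 0 V reference.
Current source I_test pushes 1 A into node 0 and draws it out of node 2.
KCL at each unknown node (sum of currents leaving = 0; resistances in Ω):
  Node 0: (V_0 - V_1)/2700 + (V_0 - V_3)/18 - 1 = 0
  Node 1: (V_1 - V_0)/2700 + (V_1 - 0)/68 + (V_1 - V_3)/91 = 0
  Node 3: (V_3 - V_0)/18 + (V_3 - V_1)/91 + (V_3 - 0)/5.6 = 0
Collecting terms (coefficients in siemens):
  0.05593·V_0 - 0.0003704·V_1 - 0.05556·V_3 = 1
  0.02607·V_1 - 0.0003704·V_0 - 0.01099·V_3 = 0
  0.2451·V_3 - 0.05556·V_0 - 0.01099·V_1 = 0
Solving these 3 simultaneous equations (Gaussian elimination) gives:
  V_0 = 23.25 V, V_1 = 2.601 V, V_3 = 5.386 V
R_eq = V_0 / 1 A = 23.25 Ω

Final answer: 23.25 Ω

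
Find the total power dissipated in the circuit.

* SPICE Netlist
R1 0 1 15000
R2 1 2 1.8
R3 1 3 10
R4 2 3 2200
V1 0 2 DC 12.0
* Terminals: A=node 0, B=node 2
Nodal analysis, taking node 2 as the 0 V reference.
Source V1 fixes V_0 = 12 V.
KCL at each unknown node (sum of currents leaving = 0; resistances in Ω):
  Node 1: (V_1 - 12)/15000 + (V_1 - 0)/1.8 + (V_1 - V_3)/10 = 0
  Node 3: (V_3 - V_1)/10 + (V_3 - 0)/2200 = 0
Collecting terms (coefficients in siemens):
  0.6556·V_1 - 0.1·V_3 = 0.0008
  0.1005·V_3 - 0.1·V_1 = 0
Determinant D = (0.6556)(0.1005) - (-0.1)(-0.1) = 0.05586
V_1 = [(0.0008)(0.1005) - (-0.1)(0)]/D = 0.001439 V
V_3 = [(0.6556)(0) - (0.0008)(-0.1)]/D = 0.001432 V
Power in each resistor, P = (ΔV)²/R:
  P_R1 = (12 - 0.001439)²/15000 = 0.009598 W
  P_R2 = (0.001439 - 0)²/1.8 = 0.00000115 W
  P_R3 = (0.001439 - 0.001432)²/10 = 0.000000000004238 W
  P_R4 = (0 - 0.001432)²/2200 = 0.0000000009323 W
P_total = P_R1 + P_R2 + P_R3 + P_R4 = 0.009599 W

Final answer: 0.009599 W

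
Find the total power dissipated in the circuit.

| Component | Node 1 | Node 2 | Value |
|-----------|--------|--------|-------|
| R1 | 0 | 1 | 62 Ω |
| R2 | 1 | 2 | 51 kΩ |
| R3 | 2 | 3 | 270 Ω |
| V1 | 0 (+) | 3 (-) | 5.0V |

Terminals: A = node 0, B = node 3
Nodal analysis, taking node 3 as the 0 V reference.
Source V1 fixes V_0 = 5 V.
KCL at each unknown node (sum of currents leaving = 0; resistances in Ω):
  Node 1: (V_1 - 5)/62 + (V_1 - V_2)/51000 = 0
  Node 2: (V_2 - V_1)/51000 + (V_2 - 0)/270 = 0
Collecting terms (coefficients in siemens):
  0.01615·V_1 - 0.00001961·V_2 = 0.08065
  0.003723·V_2 - 0.00001961·V_1 = 0
Determinant D = (0.01615)(0.003723) - (-0.00001961)(-0.00001961) = 0.00006013
V_1 = [(0.08065)(0.003723) - (-0.00001961)(0)]/D = 4.994 V
V_2 = [(0.01615)(0) - (0.08065)(-0.00001961)]/D = 0.0263 V
Power in each resistor, P = (ΔV)²/R:
  P_R1 = (5 - 4.994)²/62 = 0.0000005882 W
  P_R2 = (4.994 - 0.0263)²/51000 = 0.0004839 W
  P_R3 = (0.0263 - 0)²/270 = 0.000002562 W
P_total = P_R1 + P_R2 + P_R3 = 0.000487 W

Final answer: 0.000487 W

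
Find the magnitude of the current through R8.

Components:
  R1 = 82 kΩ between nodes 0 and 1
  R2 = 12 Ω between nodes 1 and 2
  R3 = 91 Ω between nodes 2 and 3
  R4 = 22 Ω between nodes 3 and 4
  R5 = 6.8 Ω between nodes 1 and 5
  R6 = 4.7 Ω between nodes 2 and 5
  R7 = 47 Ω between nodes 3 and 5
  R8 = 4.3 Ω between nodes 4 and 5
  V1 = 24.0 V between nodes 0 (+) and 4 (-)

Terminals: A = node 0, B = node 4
Nodal analysis, taking node 4 as the 0 V reference.
Source V1 fixes V_0 = 24 V.
KCL at each unknown node (sum of currents leaving = 0; resistances in Ω):
  Node 1: (V_1 - 24)/82000 + (V_1 - V_2)/12 + (V_1 - V_5)/6.8 = 0
  Node 2: (V_2 - V_1)/12 + (V_2 - V_3)/91 + (V_2 - V_5)/4.7 = 0
  Node 3: (V_3 - V_2)/91 + (V_3 - 0)/22 + (V_3 - V_5)/47 = 0
  Node 5: (V_5 - V_1)/6.8 + (V_5 - V_2)/4.7 + (V_5 - V_3)/47 + (V_5 - 0)/4.3 = 0
Collecting terms (coefficients in siemens):
  0.2304·V_1 - 0.08333·V_2 - 0.1471·V_5 = 0.0002927
  0.3071·V_2 - 0.08333·V_1 - 0.01099·V_3 - 0.2128·V_5 = 0
  0.07772·V_3 - 0.01099·V_2 - 0.02128·V_5 = 0
  0.6137·V_5 - 0.1471·V_1 - 0.2128·V_2 - 0.02128·V_3 = 0
Solving these 4 simultaneous equations (Gaussian elimination) gives:
  V_1 = 0.002554 V, V_2 = 0.001512 V, V_3 = 0.00053 V, V_5 = 0.001155 V
I_R8 = (V_4 - V_5)/R8 = (0 - 0.001155)/4.3 = -0.0002686 A
|I_R8| = 0.0002686 A

Final answer: |I_R8| = 0.0002686 A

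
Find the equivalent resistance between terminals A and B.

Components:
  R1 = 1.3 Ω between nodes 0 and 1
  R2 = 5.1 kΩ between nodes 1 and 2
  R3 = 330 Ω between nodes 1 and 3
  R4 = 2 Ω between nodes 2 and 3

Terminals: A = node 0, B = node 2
Reduce the network between node 0 (A) and node 2 (B) by series/parallel combination:
  Rs1 = R3 + R4 (series, joined only at node 3) = 330 + 2 = 332 Ω
  Rp1 = R2 ‖ Rs1 (parallel, both between nodes 1 and 2) = 1/(1/5100 + 1/332) = 311.7 Ω
  Rs2 = R1 + Rp1 (series, joined only at node 1) = 1.3 + 311.7 = 313 Ω
R_eq = 313 Ω

Final answer: 313 Ω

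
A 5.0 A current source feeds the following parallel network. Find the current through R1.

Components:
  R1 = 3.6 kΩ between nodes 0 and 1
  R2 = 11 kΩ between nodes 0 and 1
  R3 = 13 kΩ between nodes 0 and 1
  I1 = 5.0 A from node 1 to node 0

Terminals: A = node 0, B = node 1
All resistors sit directly between nodes 0 and 1, so they are in parallel and share one voltage V; the full source current 5 A splits among them.
1/R_par = 1/3600 + 1/11000 + 1/13000 = 0.0004456 S  =>  R_par = 2244 Ω
V = I × R_par = 5 × 2244 = 11220 V
I_R1 = V/R1 = 11220/3600 = 3.117 A

Final answer: 3.117 A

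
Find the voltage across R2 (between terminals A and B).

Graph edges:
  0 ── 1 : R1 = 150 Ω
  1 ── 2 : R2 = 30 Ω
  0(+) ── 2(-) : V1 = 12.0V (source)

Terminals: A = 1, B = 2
R1 and R2 are in series across V1 (node 0 → node 1 → node 2), and the output A–B is taken across R2, so this is a voltage divider.
Series current: I = V1/(R1 + R2) = 12/(150 + 30) = 12/180 = 0.06667 A
V_R2 = I × R2 = V1 × R2/(R1 + R2) = 12 × 30/180 = 2 V

Final answer: 2 V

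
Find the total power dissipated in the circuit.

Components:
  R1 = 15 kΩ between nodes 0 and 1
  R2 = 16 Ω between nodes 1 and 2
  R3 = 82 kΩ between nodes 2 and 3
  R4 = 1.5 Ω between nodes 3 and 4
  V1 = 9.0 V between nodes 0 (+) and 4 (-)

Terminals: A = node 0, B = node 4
Nodal analysis, taking node 4 as the 0 V reference.
Source V1 fixes V_0 = 9 V.
KCL at each unknown node (sum of currents leaving = 0; resistances in Ω):
  Node 1: (V_1 - 9)/15000 + (V_1 - V_2)/16 = 0
  Node 2: (V_2 - V_1)/16 + (V_2 - V_3)/82000 = 0
  Node 3: (V_3 - V_2)/82000 + (V_3 - 0)/1.5 = 0
Collecting terms (coefficients in siemens):
  0.06257·V_1 - 0.0625·V_2 = 0.0006
  0.06251·V_2 - 0.0625·V_1 - 0.0000122·V_3 = 0
  0.6667·V_3 - 0.0000122·V_2 = 0
Solving these 3 simultaneous equations (Gaussian elimination) gives:
  V_1 = 7.608 V, V_2 = 7.607 V, V_3 = 0.0001392 V
Power in each resistor, P = (ΔV)²/R:
  P_R1 = (9 - 7.608)²/15000 = 0.0001291 W
  P_R2 = (7.608 - 7.607)²/16 = 0.0000001377 W
  P_R3 = (7.607 - 0.0001392)²/82000 = 0.0007057 W
  P_R4 = (0.0001392 - 0)²/1.5 = 0.00000001291 W
P_total = P_R1 + P_R2 + P_R3 + P_R4 = 0.0008349 W

Final answer: 0.0008349 W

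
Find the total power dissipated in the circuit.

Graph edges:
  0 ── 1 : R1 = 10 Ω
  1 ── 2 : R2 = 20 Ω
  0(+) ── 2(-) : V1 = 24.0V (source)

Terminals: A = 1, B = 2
Nodal analysis, taking node 2 as the 0 V reference.
Source V1 fixes V_0 = 24 V.
KCL at each unknown node (sum of currents leaving = 0; resistances in Ω):
  Node 1: (V_1 - 24)/10 + (V_1 - 0)/20 = 0
Collecting terms: 0.15 × V_1 = 2.4  =>  V_1 = 16 V
Power in each resistor, P = (ΔV)²/R:
  P_R1 = (24 - 16)²/10 = 6.4 W
  P_R2 = (16 - 0)²/20 = 12.8 W
P_total = P_R1 + P_R2 = 19.2 W

Final answer: 19.2 W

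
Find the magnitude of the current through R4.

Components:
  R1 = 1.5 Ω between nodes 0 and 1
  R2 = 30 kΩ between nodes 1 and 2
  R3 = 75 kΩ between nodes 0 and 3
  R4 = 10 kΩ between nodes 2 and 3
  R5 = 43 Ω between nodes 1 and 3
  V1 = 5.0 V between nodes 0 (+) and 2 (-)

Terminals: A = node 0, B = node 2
Nodal analysis, taking node 2 as the 0 V reference.
Source V1 fixes V_0 = 5 V.
KCL at each unknown node (sum of currents leaving = 0; resistances in Ω):
  Node 1: (V_1 - 5)/1.5 + (V_1 - 0)/30000 + (V_1 - V_3)/43 = 0
  Node 3: (V_3 - 5)/75000 + (V_3 - 0)/10000 + (V_3 - V_1)/43 = 0
Collecting terms (coefficients in siemens):
  0.69·V_1 - 0.02326·V_3 = 3.333
  0.02337·V_3 - 0.02326·V_1 = 0.00006667
Determinant D = (0.69)(0.02337) - (-0.02326)(-0.02326) = 0.01558
V_1 = [(3.333)(0.02337) - (-0.02326)(0.00006667)]/D = 4.999 V
V_3 = [(0.69)(0.00006667) - (3.333)(-0.02326)]/D = 4.978 V
I_R4 = (V_2 - V_3)/R4 = (0 - 4.978)/10000 = -0.0004978 A
|I_R4| = 0.0004978 A

Final answer: |I_R4| = 0.0004978 A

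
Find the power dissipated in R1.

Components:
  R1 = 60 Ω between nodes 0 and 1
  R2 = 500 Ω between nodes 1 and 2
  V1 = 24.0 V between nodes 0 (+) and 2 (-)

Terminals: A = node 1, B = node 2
Nodal analysis, taking node 2 as the 0 V reference.
Source V1 fixes V_0 = 24 V.
KCL at each unknown node (sum of currents leaving = 0; resistances in Ω):
  Node 1: (V_1 - 24)/60 + (V_1 - 0)/500 = 0
Collecting terms: 0.01867 × V_1 = 0.4  =>  V_1 = 21.43 V
I_R1 = (V_0 - V_1)/R1 = (24 - 21.43)/60 = 0.04286 A
P_R1 = I_R1² × R1 = (0.04286)² × 60 = 0.1102 W

Final answer: 0.1102 W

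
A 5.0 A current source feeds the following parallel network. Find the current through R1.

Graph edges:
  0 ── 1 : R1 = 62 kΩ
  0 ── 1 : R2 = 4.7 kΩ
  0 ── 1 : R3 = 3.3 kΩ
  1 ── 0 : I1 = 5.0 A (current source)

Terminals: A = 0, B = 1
All resistors sit directly between nodes 0 and 1, so they are in parallel and share one voltage V; the full source current 5 A splits among them.
1/R_par = 1/62000 + 1/4700 + 1/3300 = 0.0005319 S  =>  R_par = 1880 Ω
V = I × R_par = 5 × 1880 = 9400 V
I_R1 = V/R1 = 9400/62000 = 0.1516 A

Final answer: 0.1516 A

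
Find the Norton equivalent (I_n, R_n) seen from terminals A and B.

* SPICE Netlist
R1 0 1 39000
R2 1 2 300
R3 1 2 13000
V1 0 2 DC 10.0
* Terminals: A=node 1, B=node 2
Find the Thévenin equivalent first; then I_n = V_th/R_th and R_n = R_th.
Step 1 — V_th is the open-circuit voltage V_A - V_B (nothing connected across the terminals).
Nodal analysis, taking node 2 as the 0 V reference.
Source V1 fixes V_0 = 10 V.
KCL at each unknown node (sum of currents leaving = 0; resistances in Ω):
  Node 1: (V_1 - 10)/39000 + (V_1 - 0)/300 + (V_1 - 0)/13000 = 0
Collecting terms: 0.003436 × V_1 = 0.0002564  =>  V_1 = 0.07463 V
V_th = V_1 - V_2 = 0.07463 - 0 = 0.07463 V
Step 2 — R_th: zero the source — replace V1 by a short circuit (node 2 merges into node 0) — and find the resistance seen between A (node 1) and B (node 0).
Reduce the network between node 1 (A) and node 0 (B) by series/parallel combination:
  Rp1 = R1 ‖ R2 ‖ R3 (parallel, all between nodes 0 and 1) = 1/(1/39000 + 1/300 + 1/13000) = 291 Ω
R_th = 291 Ω
I_n = V_th/R_th = 0.07463/291 = 0.0002564 A, and R_n = R_th = 291 Ω

Final answer: I_n = 0.0002564 A, R_n = 291 Ω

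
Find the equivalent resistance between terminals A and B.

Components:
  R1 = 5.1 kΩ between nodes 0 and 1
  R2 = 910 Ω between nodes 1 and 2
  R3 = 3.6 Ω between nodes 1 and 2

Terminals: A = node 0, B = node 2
Reduce the network between node 0 (A) and node 2 (B) by series/parallel combination:
  Rp1 = R2 ‖ R3 (parallel, both between nodes 1 and 2) = 1/(1/910 + 1/3.6) = 3.586 Ω
  Rs1 = R1 + Rp1 (series, joined only at node 1) = 5100 + 3.586 = 5104 Ω
R_eq = 5.104 kΩ

Final answer: 5.104 kΩ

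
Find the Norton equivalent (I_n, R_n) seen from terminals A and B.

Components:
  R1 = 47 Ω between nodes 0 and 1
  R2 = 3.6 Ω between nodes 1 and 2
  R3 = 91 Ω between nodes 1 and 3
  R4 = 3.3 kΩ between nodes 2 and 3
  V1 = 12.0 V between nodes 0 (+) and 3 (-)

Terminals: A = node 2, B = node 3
Find the Thévenin equivalent first; then I_n = V_th/R_th and R_n = R_th.
Step 1 — V_th is the open-circuit voltage V_A - V_B (nothing connected across the terminals).
Nodal analysis, taking node 3 as the 0 V reference.
Source V1 fixes V_0 = 12 V.
KCL at each unknown node (sum of currents leaving = 0; resistances in Ω):
  Node 1: (V_1 - 12)/47 + (V_1 - V_2)/3.6 + (V_1 - 0)/91 = 0
  Node 2: (V_2 - V_1)/3.6 + (V_2 - 0)/3300 = 0
Collecting terms (coefficients in siemens):
  0.31·V_1 - 0.2778·V_2 = 0.2553
  0.2781·V_2 - 0.2778·V_1 = 0
Determinant D = (0.31)(0.2781) - (-0.2778)(-0.2778) = 0.009057
V_1 = [(0.2553)(0.2781) - (-0.2778)(0)]/D = 7.839 V
V_2 = [(0.31)(0) - (0.2553)(-0.2778)]/D = 7.831 V
V_th = V_2 - V_3 = 7.831 - 0 = 7.831 V
Step 2 — R_th: zero the source — replace V1 by a short circuit (node 3 merges into node 0) — and find the resistance seen between A (node 2) and B (node 0).
Reduce the network between node 2 (A) and node 0 (B) by series/parallel combination:
  Rp1 = R1 ‖ R3 (parallel, both between nodes 0 and 1) = 1/(1/47 + 1/91) = 30.99 Ω
  Rs1 = R2 + Rp1 (series, joined only at node 1) = 3.6 + 30.99 = 34.59 Ω
  Rp2 = R4 ‖ Rs1 (parallel, both between nodes 0 and 2) = 1/(1/3300 + 1/34.59) = 34.23 Ω
R_th = 34.23 Ω
I_n = V_th/R_th = 7.831/34.23 = 0.2287 A, and R_n = R_th = 34.23 Ω

Final answer: I_n = 0.2287 A, R_n = 34.23 Ω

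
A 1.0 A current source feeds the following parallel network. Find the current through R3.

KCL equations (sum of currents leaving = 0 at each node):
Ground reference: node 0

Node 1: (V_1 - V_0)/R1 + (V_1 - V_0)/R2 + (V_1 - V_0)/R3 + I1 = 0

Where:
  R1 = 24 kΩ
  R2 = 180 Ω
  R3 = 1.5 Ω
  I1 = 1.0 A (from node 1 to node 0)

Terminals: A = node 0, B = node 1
All resistors sit directly between nodes 0 and 1, so they are in parallel and share one voltage V; the full source current 1 A splits among them.
1/R_par = 1/24000 + 1/180 + 1/1.5 = 0.6723 S  =>  R_par = 1.488 Ω
V = I × R_par = 1 × 1.488 = 1.488 V
I_R3 = V/R3 = 1.488/1.5 = 0.9917 A

Final answer: 0.9917 A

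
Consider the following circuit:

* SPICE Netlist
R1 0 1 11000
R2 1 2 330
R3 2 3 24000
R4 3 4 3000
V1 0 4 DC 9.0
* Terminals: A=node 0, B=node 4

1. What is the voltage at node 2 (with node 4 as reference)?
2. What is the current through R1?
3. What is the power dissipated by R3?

Nodal analysis, taking node 4 as the 0 V reference.
Source V1 fixes V_0 = 9 V.
KCL at each unknown node (sum of currents leaving = 0; resistances in Ω):
  Node 1: (V_1 - 9)/11000 + (V_1 - V_2)/330 = 0
  Node 2: (V_2 - V_1)/330 + (V_2 - V_3)/24000 = 0
  Node 3: (V_3 - V_2)/24000 + (V_3 - 0)/3000 = 0
Collecting terms (coefficients in siemens):
  0.003121·V_1 - 0.00303·V_2 = 0.0008182
  0.003072·V_2 - 0.00303·V_1 - 0.00004167·V_3 = 0
  0.000375·V_3 - 0.00004167·V_2 = 0
Solving these 3 simultaneous equations (Gaussian elimination) gives:
  V_1 = 6.417 V, V_2 = 6.34 V, V_3 = 0.7044 V
Part 1:
  Read off the nodal solution: V_2 = 6.34 V
Part 2:
  I_R1 = (V_0 - V_1)/R1 = (9 - 6.417)/11000 = 0.0002348 A
  Magnitude: I_R1 = 0.0002348 A
Part 3:
  I_R3 = (V_2 - V_3)/R3 = (6.34 - 0.7044)/24000 = 0.0002348 A
  P_R3 = I_R3² × R3 = (0.0002348)² × 24000 = 0.001323 W

Final answers:
1. V_2 = 6.34 V
2. I_R1 = 0.0002348 A
3. P_R3 = 0.001323 W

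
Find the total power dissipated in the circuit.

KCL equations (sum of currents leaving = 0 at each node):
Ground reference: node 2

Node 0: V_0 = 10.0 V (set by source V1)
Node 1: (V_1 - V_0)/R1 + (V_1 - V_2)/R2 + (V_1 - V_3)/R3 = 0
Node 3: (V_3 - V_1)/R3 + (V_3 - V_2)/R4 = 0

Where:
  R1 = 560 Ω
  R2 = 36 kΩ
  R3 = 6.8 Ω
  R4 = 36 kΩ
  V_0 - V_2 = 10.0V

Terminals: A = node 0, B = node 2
Nodal analysis, taking node 2 as the 0 V reference.
Source V1 fixes V_0 = 10 V.
KCL at each unknown node (sum of currents leaving = 0; resistances in Ω):
  Node 1: (V_1 - 10)/560 + (V_1 - 0)/36000 + (V_1 - V_3)/6.8 = 0
  Node 3: (V_3 - V_1)/6.8 + (V_3 - 0)/36000 = 0
Collecting terms (coefficients in siemens):
  0.1489·V_1 - 0.1471·V_3 = 0.01786
  0.1471·V_3 - 0.1471·V_1 = 0
Determinant D = (0.1489)(0.1471) - (-0.1471)(-0.1471) = 0.0002708
V_1 = [(0.01786)(0.1471) - (-0.1471)(0)]/D = 9.698 V
V_3 = [(0.1489)(0) - (0.01786)(-0.1471)]/D = 9.696 V
Power in each resistor, P = (ΔV)²/R:
  P_R1 = (10 - 9.698)²/560 = 0.0001625 W
  P_R2 = (9.698 - 0)²/36000 = 0.002613 W
  P_R3 = (9.698 - 9.696)²/6.8 = 0.0000004933 W
  P_R4 = (0 - 9.696)²/36000 = 0.002612 W
P_total = P_R1 + P_R2 + P_R3 + P_R4 = 0.005387 W

Final answer: 0.005387 W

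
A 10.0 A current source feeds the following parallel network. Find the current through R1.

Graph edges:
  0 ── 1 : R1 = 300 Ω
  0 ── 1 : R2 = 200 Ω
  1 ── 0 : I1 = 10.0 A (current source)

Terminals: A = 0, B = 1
All resistors sit directly between nodes 0 and 1, so they are in parallel and share one voltage V; the full source current 10 A splits among them.
1/R_par = 1/300 + 1/200 = 0.008333 S  =>  R_par = 120 Ω
V = I × R_par = 10 × 120 = 1200 V
I_R1 = V/R1 = 1200/300 = 4 A

Final answer: 4 A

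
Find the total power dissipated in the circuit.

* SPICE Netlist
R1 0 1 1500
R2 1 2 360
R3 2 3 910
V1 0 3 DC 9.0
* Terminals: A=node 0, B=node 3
Nodal analysis, taking node 3 as the 0 V reference.
Source V1 fixes V_0 = 9 V.
KCL at each unknown node (sum of currents leaving = 0; resistances in Ω):
  Node 1: (V_1 - 9)/1500 + (V_1 - V_2)/360 = 0
  Node 2: (V_2 - V_1)/360 + (V_2 - 0)/910 = 0
Collecting terms (coefficients in siemens):
  0.003444·V_1 - 0.002778·V_2 = 0.006
  0.003877·V_2 - 0.002778·V_1 = 0
Determinant D = (0.003444)(0.003877) - (-0.002778)(-0.002778) = 0.000005637
V_1 = [(0.006)(0.003877) - (-0.002778)(0)]/D = 4.126 V
V_2 = [(0.003444)(0) - (0.006)(-0.002778)]/D = 2.957 V
Power in each resistor, P = (ΔV)²/R:
  P_R1 = (9 - 4.126)²/1500 = 0.01583 W
  P_R2 = (4.126 - 2.957)²/360 = 0.0038 W
  P_R3 = (2.957 - 0)²/910 = 0.009607 W
P_total = P_R1 + P_R2 + P_R3 = 0.02924 W

Final answer: 0.02924 W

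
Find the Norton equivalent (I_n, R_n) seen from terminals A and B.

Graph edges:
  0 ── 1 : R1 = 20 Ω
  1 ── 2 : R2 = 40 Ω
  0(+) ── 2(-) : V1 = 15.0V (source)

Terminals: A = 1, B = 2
Find the Thévenin equivalent first; then I_n = V_th/R_th and R_n = R_th.
Step 1 — V_th is the open-circuit voltage V_A - V_B (nothing connected across the terminals).
Nodal analysis, taking node 2 as the 0 V reference.
Source V1 fixes V_0 = 15 V.
KCL at each unknown node (sum of currents leaving = 0; resistances in Ω):
  Node 1: (V_1 - 15)/20 + (V_1 - 0)/40 = 0
Collecting terms: 0.075 × V_1 = 0.75  =>  V_1 = 10 V
V_th = V_1 - V_2 = 10 - 0 = 10 V
Step 2 — R_th: zero the source — replace V1 by a short circuit (node 2 merges into node 0) — and find the resistance seen between A (node 1) and B (node 0).
Reduce the network between node 1 (A) and node 0 (B) by series/parallel combination:
  Rp1 = R1 ‖ R2 (parallel, both between nodes 0 and 1) = 1/(1/20 + 1/40) = 13.33 Ω
R_th = 13.33 Ω
I_n = V_th/R_th = 10/13.33 = 0.75 A, and R_n = R_th = 13.33 Ω

Final answer: I_n = 0.75 A, R_n = 13.33 Ω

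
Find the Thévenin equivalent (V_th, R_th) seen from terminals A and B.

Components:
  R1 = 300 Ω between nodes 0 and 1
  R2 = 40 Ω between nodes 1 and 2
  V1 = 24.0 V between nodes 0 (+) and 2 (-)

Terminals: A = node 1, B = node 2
Step 1 — V_th is the open-circuit voltage V_A - V_B (nothing connected across the terminals).
Nodal analysis, taking node 2 as the 0 V reference.
Source V1 fixes V_0 = 24 V.
KCL at each unknown node (sum of currents leaving = 0; resistances in Ω):
  Node 1: (V_1 - 24)/300 + (V_1 - 0)/40 = 0
Collecting terms: 0.02833 × V_1 = 0.08  =>  V_1 = 2.824 V
V_th = V_1 - V_2 = 2.824 - 0 = 2.824 V
Step 2 — R_th: zero the source — replace V1 by a short circuit (node 2 merges into node 0) — and find the resistance seen between A (node 1) and B (node 0).
Reduce the network between node 1 (A) and node 0 (B) by series/parallel combination:
  Rp1 = R1 ‖ R2 (parallel, both between nodes 0 and 1) = 1/(1/300 + 1/40) = 35.29 Ω
R_th = 35.29 Ω

Final answer: V_th = 2.824 V, R_th = 35.29 Ω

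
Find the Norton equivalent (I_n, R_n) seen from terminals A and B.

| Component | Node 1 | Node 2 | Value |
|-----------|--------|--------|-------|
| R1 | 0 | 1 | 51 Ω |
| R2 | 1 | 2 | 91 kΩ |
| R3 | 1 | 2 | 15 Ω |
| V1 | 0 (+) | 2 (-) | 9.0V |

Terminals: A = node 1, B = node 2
Find the Thévenin equivalent first; then I_n = V_th/R_th and R_n = R_th.
Step 1 — V_th is the open-circuit voltage V_A - V_B (nothing connected across the terminals).
Nodal analysis, taking node 2 as the 0 V reference.
Source V1 fixes V_0 = 9 V.
KCL at each unknown node (sum of currents leaving = 0; resistances in Ω):
  Node 1: (V_1 - 9)/51 + (V_1 - 0)/91000 + (V_1 - 0)/15 = 0
Collecting terms: 0.08629 × V_1 = 0.1765  =>  V_1 = 2.045 V
V_th = V_1 - V_2 = 2.045 - 0 = 2.045 V
Step 2 — R_th: zero the source — replace V1 by a short circuit (node 2 merges into node 0) — and find the resistance seen between A (node 1) and B (node 0).
Reduce the network between node 1 (A) and node 0 (B) by series/parallel combination:
  Rp1 = R1 ‖ R2 ‖ R3 (parallel, all between nodes 0 and 1) = 1/(1/51 + 1/91000 + 1/15) = 11.59 Ω
R_th = 11.59 Ω
I_n = V_th/R_th = 2.045/11.59 = 0.1765 A, and R_n = R_th = 11.59 Ω

Final answer: I_n = 0.1765 A, R_n = 11.59 Ω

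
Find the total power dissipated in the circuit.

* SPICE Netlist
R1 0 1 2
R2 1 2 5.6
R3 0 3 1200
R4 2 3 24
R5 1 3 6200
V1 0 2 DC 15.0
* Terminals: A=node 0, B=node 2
Nodal analysis, taking node 2 as the 0 V reference.
Source V1 fixes V_0 = 15 V.
KCL at each unknown node (sum of currents leaving = 0; resistances in Ω):
  Node 1: (V_1 - 15)/2 + (V_1 - 0)/5.6 + (V_1 - V_3)/6200 = 0
  Node 3: (V_3 - 15)/1200 + (V_3 - 0)/24 + (V_3 - V_1)/6200 = 0
Collecting terms (coefficients in siemens):
  0.6787·V_1 - 0.0001613·V_3 = 7.5
  0.04266·V_3 - 0.0001613·V_1 = 0.0125
Determinant D = (0.6787)(0.04266) - (-0.0001613)(-0.0001613) = 0.02896
V_1 = [(7.5)(0.04266) - (-0.0001613)(0.0125)]/D = 11.05 V
V_3 = [(0.6787)(0.0125) - (7.5)(-0.0001613)]/D = 0.3348 V
Power in each resistor, P = (ΔV)²/R:
  P_R1 = (15 - 11.05)²/2 = 7.801 W
  P_R2 = (11.05 - 0)²/5.6 = 21.8 W
  P_R3 = (15 - 0.3348)²/1200 = 0.1792 W
  P_R4 = (0 - 0.3348)²/24 = 0.00467 W
  P_R5 = (11.05 - 0.3348)²/6200 = 0.01852 W
P_total = P_R1 + P_R2 + P_R3 + P_R4 + P_R5 = 29.81 W

Final answer: 29.81 W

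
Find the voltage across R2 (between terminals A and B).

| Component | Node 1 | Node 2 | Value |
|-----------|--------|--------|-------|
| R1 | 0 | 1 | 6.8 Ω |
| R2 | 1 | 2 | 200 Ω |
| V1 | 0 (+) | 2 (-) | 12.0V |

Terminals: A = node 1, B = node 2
R1 and R2 are in series across V1 (node 0 → node 1 → node 2), and the output A–B is taken across R2, so this is a voltage divider.
Series current: I = V1/(R1 + R2) = 12/(6.8 + 200) = 12/206.8 = 0.05803 A
V_R2 = I × R2 = V1 × R2/(R1 + R2) = 12 × 200/206.8 = 11.61 V

Final answer: 11.61 V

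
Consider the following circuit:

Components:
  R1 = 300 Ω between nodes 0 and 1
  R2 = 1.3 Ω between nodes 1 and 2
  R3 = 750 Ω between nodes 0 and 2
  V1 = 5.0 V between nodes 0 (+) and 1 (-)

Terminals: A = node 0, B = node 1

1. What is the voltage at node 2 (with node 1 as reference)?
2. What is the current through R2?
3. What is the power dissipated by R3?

Nodal analysis, taking node 1 as the 0 V reference.
Source V1 fixes V_0 = 5 V.
KCL at each unknown node (sum of currents leaving = 0; resistances in Ω):
  Node 2: (V_2 - 0)/1.3 + (V_2 - 5)/750 = 0
Collecting terms: 0.7706 × V_2 = 0.006667  =>  V_2 = 0.008652 V
Part 1:
  Read off the nodal solution: V_2 = 0.008652 V
Part 2:
  I_R2 = (V_1 - V_2)/R2 = (0 - 0.008652)/1.3 = -0.006655 A
  Magnitude: I_R2 = 0.006655 A
Part 3:
  I_R3 = (V_0 - V_2)/R3 = (5 - 0.008652)/750 = 0.006655 A
  P_R3 = I_R3² × R3 = (0.006655)² × 750 = 0.03322 W

Final answers:
1. V_2 = 0.008652 V
2. I_R2 = 0.006655 A
3. P_R3 = 0.03322 W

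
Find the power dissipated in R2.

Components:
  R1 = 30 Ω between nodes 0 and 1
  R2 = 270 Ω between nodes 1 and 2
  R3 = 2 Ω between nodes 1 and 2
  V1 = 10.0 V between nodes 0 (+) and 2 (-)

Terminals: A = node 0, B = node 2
Nodal analysis, taking node 2 as the 0 V reference.
Source V1 fixes V_0 = 10 V.
KCL at each unknown node (sum of currents leaving = 0; resistances in Ω):
  Node 1: (V_1 - 10)/30 + (V_1 - 0)/270 + (V_1 - 0)/2 = 0
Collecting terms: 0.537 × V_1 = 0.3333  =>  V_1 = 0.6207 V
I_R2 = (V_1 - V_2)/R2 = (0.6207 - 0)/270 = 0.002299 A
P_R2 = I_R2² × R2 = (0.002299)² × 270 = 0.001427 W

Final answer: 0.001427 W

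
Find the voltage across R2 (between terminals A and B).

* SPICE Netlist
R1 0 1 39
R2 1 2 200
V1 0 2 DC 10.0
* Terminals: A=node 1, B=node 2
R1 and R2 are in series across V1 (node 0 → node 1 → node 2), and the output A–B is taken across R2, so this is a voltage divider.
Series current: I = V1/(R1 + R2) = 10/(39 + 200) = 10/239 = 0.04184 A
V_R2 = I × R2 = V1 × R2/(R1 + R2) = 10 × 200/239 = 8.368 V

Final answer: 8.368 V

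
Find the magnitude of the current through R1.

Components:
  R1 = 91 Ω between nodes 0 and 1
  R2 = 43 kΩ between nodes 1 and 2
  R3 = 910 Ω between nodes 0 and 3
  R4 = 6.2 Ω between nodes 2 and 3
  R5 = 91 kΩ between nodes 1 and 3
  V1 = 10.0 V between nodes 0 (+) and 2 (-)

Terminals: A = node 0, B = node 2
Nodal analysis, taking node 2 as the 0 V reference.
Source V1 fixes V_0 = 10 V.
KCL at each unknown node (sum of currents leaving = 0; resistances in Ω):
  Node 1: (V_1 - 10)/91 + (V_1 - 0)/43000 + (V_1 - V_3)/91000 = 0
  Node 3: (V_3 - 10)/910 + (V_3 - 0)/6.2 + (V_3 - V_1)/91000 = 0
Collecting terms (coefficients in siemens):
  0.01102·V_1 - 0.00001099·V_3 = 0.1099
  0.1624·V_3 - 0.00001099·V_1 = 0.01099
Determinant D = (0.01102)(0.1624) - (-0.00001099)(-0.00001099) = 0.00179
V_1 = [(0.1099)(0.1624) - (-0.00001099)(0.01099)]/D = 9.969 V
V_3 = [(0.01102)(0.01099) - (0.1099)(-0.00001099)]/D = 0.06834 V
I_R1 = (V_0 - V_1)/R1 = (10 - 9.969)/91 = 0.0003406 A
|I_R1| = 0.0003406 A

Final answer: |I_R1| = 0.0003406 A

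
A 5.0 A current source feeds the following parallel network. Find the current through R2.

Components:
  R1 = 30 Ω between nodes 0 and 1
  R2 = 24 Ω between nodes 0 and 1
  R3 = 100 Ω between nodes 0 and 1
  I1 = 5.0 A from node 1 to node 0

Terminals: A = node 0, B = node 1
All resistors sit directly between nodes 0 and 1, so they are in parallel and share one voltage V; the full source current 5 A splits among them.
1/R_par = 1/30 + 1/24 + 1/100 = 0.085 S  =>  R_par = 11.76 Ω
V = I × R_par = 5 × 11.76 = 58.82 V
I_R2 = V/R2 = 58.82/24 = 2.451 A

Final answer: 2.451 A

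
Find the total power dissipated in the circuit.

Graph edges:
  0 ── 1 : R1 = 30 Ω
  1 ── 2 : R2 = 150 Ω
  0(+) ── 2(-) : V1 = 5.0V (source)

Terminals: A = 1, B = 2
Nodal analysis, taking node 2 as the 0 V reference.
Source V1 fixes V_0 = 5 V.
KCL at each unknown node (sum of currents leaving = 0; resistances in Ω):
  Node 1: (V_1 - 5)/30 + (V_1 - 0)/150 = 0
Collecting terms: 0.04 × V_1 = 0.1667  =>  V_1 = 4.167 V
Power in each resistor, P = (ΔV)²/R:
  P_R1 = (5 - 4.167)²/30 = 0.02315 W
  P_R2 = (4.167 - 0)²/150 = 0.1157 W
P_total = P_R1 + P_R2 = 0.1389 W

Final answer: 0.1389 W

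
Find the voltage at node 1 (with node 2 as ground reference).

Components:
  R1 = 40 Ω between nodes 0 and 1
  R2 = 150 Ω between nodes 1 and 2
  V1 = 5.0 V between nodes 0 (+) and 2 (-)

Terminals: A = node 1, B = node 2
Nodal analysis, taking node 2 as the 0 V reference.
Source V1 fixes V_0 = 5 V.
KCL at each unknown node (sum of currents leaving = 0; resistances in Ω):
  Node 1: (V_1 - 5)/40 + (V_1 - 0)/150 = 0
Collecting terms: 0.03167 × V_1 = 0.125  =>  V_1 = 3.947 V
The requested potential is V_1 = 3.947 V.

Final answer: V_1 = 3.947 V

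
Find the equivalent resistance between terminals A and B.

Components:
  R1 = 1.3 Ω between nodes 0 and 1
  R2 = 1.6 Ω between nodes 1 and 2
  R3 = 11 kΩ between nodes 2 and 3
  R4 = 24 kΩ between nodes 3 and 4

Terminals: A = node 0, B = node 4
Reduce the network between node 0 (A) and node 4 (B) by series/parallel combination:
  Rs1 = R1 + R2 (series, joined only at node 1) = 1.3 + 1.6 = 2.9 Ω
  Rs2 = R3 + Rs1 (series, joined only at node 2) = 11000 + 2.9 = 11000 Ω
  Rs3 = R4 + Rs2 (series, joined only at node 3) = 24000 + 11000 = 35000 Ω
R_eq = 35 kΩ

Final answer: 35 kΩ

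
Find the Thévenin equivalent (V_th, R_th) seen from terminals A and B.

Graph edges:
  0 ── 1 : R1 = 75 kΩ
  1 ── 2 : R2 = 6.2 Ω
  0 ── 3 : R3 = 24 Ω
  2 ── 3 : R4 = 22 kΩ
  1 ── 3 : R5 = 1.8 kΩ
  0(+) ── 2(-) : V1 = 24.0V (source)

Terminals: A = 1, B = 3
Step 1 — V_th is the open-circuit voltage V_A - V_B (nothing connected across the terminals).
Nodal analysis, taking node 2 as the 0 V reference.
Source V1 fixes V_0 = 24 V.
KCL at each unknown node (sum of currents leaving = 0; resistances in Ω):
  Node 1: (V_1 - 24)/75000 + (V_1 - 0)/6.2 + (V_1 - V_3)/1800 = 0
  Node 3: (V_3 - 24)/24 + (V_3 - 0)/22000 + (V_3 - V_1)/1800 = 0
Collecting terms (coefficients in siemens):
  0.1619·V_1 - 0.0005556·V_3 = 0.00032
  0.04227·V_3 - 0.0005556·V_1 = 1
Determinant D = (0.1619)(0.04227) - (-0.0005556)(-0.0005556) = 0.006841
V_1 = [(0.00032)(0.04227) - (-0.0005556)(1)]/D = 0.08319 V
V_3 = [(0.1619)(1) - (0.00032)(-0.0005556)]/D = 23.66 V
V_th = V_1 - V_3 = 0.08319 - 23.66 = -23.58 V
Step 2 — R_th: zero the source — replace V1 by a short circuit (node 2 merges into node 0) — and find the resistance seen between A (node 1) and B (node 3).
Reduce the network between node 1 (A) and node 3 (B) by series/parallel combination:
  Rp1 = R1 ‖ R2 (parallel, both between nodes 0 and 1) = 1/(1/75000 + 1/6.2) = 6.199 Ω
  Rp2 = R3 ‖ R4 (parallel, both between nodes 0 and 3) = 1/(1/24 + 1/22000) = 23.97 Ω
  Rs1 = Rp1 + Rp2 (series, joined only at node 0) = 6.199 + 23.97 = 30.17 Ω
  Rp3 = R5 ‖ Rs1 (parallel, both between nodes 1 and 3) = 1/(1/1800 + 1/30.17) = 29.68 Ω
R_th = 29.68 Ω

Final answer: V_th = -23.58 V, R_th = 29.68 Ω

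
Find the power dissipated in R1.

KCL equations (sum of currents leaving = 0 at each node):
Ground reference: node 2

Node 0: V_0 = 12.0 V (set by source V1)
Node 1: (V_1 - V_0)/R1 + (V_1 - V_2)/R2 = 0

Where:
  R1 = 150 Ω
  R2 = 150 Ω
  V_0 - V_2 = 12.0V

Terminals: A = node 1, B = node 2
Nodal analysis, taking node 2 as the 0 V reference.
Source V1 fixes V_0 = 12 V.
KCL at each unknown node (sum of currents leaving = 0; resistances in Ω):
  Node 1: (V_1 - 12)/150 + (V_1 - 0)/150 = 0
Collecting terms: 0.01333 × V_1 = 0.08  =>  V_1 = 6 V
I_R1 = (V_0 - V_1)/R1 = (12 - 6)/150 = 0.04 A
P_R1 = I_R1² × R1 = (0.04)² × 150 = 0.24 W

Final answer: 0.24 W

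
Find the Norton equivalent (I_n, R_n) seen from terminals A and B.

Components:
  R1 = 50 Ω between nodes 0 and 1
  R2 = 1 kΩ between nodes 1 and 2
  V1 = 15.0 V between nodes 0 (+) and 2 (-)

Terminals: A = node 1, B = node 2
Find the Thévenin equivalent first; then I_n = V_th/R_th and R_n = R_th.
Step 1 — V_th is the open-circuit voltage V_A - V_B (nothing connected across the terminals).
Nodal analysis, taking node 2 as the 0 V reference.
Source V1 fixes V_0 = 15 V.
KCL at each unknown node (sum of currents leaving = 0; resistances in Ω):
  Node 1: (V_1 - 15)/50 + (V_1 - 0)/1000 = 0
Collecting terms: 0.021 × V_1 = 0.3  =>  V_1 = 14.29 V
V_th = V_1 - V_2 = 14.29 - 0 = 14.29 V
Step 2 — R_th: zero the source — replace V1 by a short circuit (node 2 merges into node 0) — and find the resistance seen between A (node 1) and B (node 0).
Reduce the network between node 1 (A) and node 0 (B) by series/parallel combination:
  Rp1 = R1 ‖ R2 (parallel, both between nodes 0 and 1) = 1/(1/50 + 1/1000) = 47.62 Ω
R_th = 47.62 Ω
I_n = V_th/R_th = 14.29/47.62 = 0.3 A, and R_n = R_th = 47.62 Ω

Final answer: I_n = 0.3 A, R_n = 47.62 Ω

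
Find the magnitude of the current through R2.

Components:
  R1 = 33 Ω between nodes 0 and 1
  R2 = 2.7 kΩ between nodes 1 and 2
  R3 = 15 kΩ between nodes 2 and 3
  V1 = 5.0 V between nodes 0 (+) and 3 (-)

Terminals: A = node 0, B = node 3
Nodal analysis, taking node 3 as the 0 V reference.
Source V1 fixes V_0 = 5 V.
KCL at each unknown node (sum of currents leaving = 0; resistances in Ω):
  Node 1: (V_1 - 5)/33 + (V_1 - V_2)/2700 = 0
  Node 2: (V_2 - V_1)/2700 + (V_2 - 0)/15000 = 0
Collecting terms (coefficients in siemens):
  0.03067·V_1 - 0.0003704·V_2 = 0.1515
  0.000437·V_2 - 0.0003704·V_1 = 0
Determinant D = (0.03067)(0.000437) - (-0.0003704)(-0.0003704) = 0.00001327
V_1 = [(0.1515)(0.000437) - (-0.0003704)(0)]/D = 4.991 V
V_2 = [(0.03067)(0) - (0.1515)(-0.0003704)]/D = 4.229 V
I_R2 = (V_1 - V_2)/R2 = (4.991 - 4.229)/2700 = 0.000282 A
|I_R2| = 0.000282 A

Final answer: |I_R2| = 0.000282 A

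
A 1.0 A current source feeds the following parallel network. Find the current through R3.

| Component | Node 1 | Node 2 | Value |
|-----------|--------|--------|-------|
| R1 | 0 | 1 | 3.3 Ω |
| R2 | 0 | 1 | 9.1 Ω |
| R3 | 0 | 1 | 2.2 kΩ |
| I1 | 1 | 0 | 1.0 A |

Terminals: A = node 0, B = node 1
All resistors sit directly between nodes 0 and 1, so they are in parallel and share one voltage V; the full source current 1 A splits among them.
1/R_par = 1/3.3 + 1/9.1 + 1/2200 = 0.4134 S  =>  R_par = 2.419 Ω
V = I × R_par = 1 × 2.419 = 2.419 V
I_R3 = V/R3 = 2.419/2200 = 0.0011 A

Final answer: 0.0011 A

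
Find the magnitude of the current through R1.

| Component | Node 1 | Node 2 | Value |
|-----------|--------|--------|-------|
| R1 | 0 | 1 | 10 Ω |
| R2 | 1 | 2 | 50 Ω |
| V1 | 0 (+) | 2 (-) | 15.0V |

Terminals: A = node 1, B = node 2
Nodal analysis, taking node 2 as the 0 V reference.
Source V1 fixes V_0 = 15 V.
KCL at each unknown node (sum of currents leaving = 0; resistances in Ω):
  Node 1: (V_1 - 15)/10 + (V_1 - 0)/50 = 0
Collecting terms: 0.12 × V_1 = 1.5  =>  V_1 = 12.5 V
I_R1 = (V_0 - V_1)/R1 = (15 - 12.5)/10 = 0.25 A
|I_R1| = 0.25 A

Final answer: |I_R1| = 0.25 A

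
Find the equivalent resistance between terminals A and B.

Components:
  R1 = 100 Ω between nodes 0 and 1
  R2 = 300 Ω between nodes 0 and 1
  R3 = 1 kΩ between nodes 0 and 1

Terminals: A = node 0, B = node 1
Reduce the network between node 0 (A) and node 1 (B) by series/parallel combination:
  Rp1 = R1 ‖ R2 ‖ R3 (parallel, all between nodes 0 and 1) = 1/(1/100 + 1/300 + 1/1000) = 69.77 Ω
R_eq = 69.77 Ω

Final answer: 69.77 Ω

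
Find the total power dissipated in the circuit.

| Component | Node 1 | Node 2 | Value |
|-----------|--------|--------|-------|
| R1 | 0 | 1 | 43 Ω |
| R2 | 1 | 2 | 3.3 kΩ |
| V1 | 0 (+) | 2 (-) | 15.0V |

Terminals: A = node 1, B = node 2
Nodal analysis, taking node 2 as the 0 V reference.
Source V1 fixes V_0 = 15 V.
KCL at each unknown node (sum of currents leaving = 0; resistances in Ω):
  Node 1: (V_1 - 15)/43 + (V_1 - 0)/3300 = 0
Collecting terms: 0.02356 × V_1 = 0.3488  =>  V_1 = 14.81 V
Power in each resistor, P = (ΔV)²/R:
  P_R1 = (15 - 14.81)²/43 = 0.0008657 W
  P_R2 = (14.81 - 0)²/3300 = 0.06644 W
P_total = P_R1 + P_R2 = 0.0673 W

Final answer: 0.0673 W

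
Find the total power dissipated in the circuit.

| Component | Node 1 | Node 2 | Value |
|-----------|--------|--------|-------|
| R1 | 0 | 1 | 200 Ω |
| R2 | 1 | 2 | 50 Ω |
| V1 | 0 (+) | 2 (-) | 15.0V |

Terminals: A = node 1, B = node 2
Nodal analysis, taking node 2 as the 0 V reference.
Source V1 fixes V_0 = 15 V.
KCL at each unknown node (sum of currents leaving = 0; resistances in Ω):
  Node 1: (V_1 - 15)/200 + (V_1 - 0)/50 = 0
Collecting terms: 0.025 × V_1 = 0.075  =>  V_1 = 3 V
Power in each resistor, P = (ΔV)²/R:
  P_R1 = (15 - 3)²/200 = 0.72 W
  P_R2 = (3 - 0)²/50 = 0.18 W
P_total = P_R1 + P_R2 = 0.9 W

Final answer: 0.9 W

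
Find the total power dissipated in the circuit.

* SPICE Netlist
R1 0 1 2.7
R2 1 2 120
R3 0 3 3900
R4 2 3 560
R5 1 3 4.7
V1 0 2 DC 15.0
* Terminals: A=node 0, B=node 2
Nodal analysis, taking node 2 as the 0 V reference.
Source V1 fixes V_0 = 15 V.
KCL at each unknown node (sum of currents leaving = 0; resistances in Ω):
  Node 1: (V_1 - 15)/2.7 + (V_1 - 0)/120 + (V_1 - V_3)/4.7 = 0
  Node 3: (V_3 - 15)/3900 + (V_3 - 0)/560 + (V_3 - V_1)/4.7 = 0
Collecting terms (coefficients in siemens):
  0.5915·V_1 - 0.2128·V_3 = 5.556
  0.2148·V_3 - 0.2128·V_1 = 0.003846
Determinant D = (0.5915)(0.2148) - (-0.2128)(-0.2128) = 0.08178
V_1 = [(5.556)(0.2148) - (-0.2128)(0.003846)]/D = 14.6 V
V_3 = [(0.5915)(0.003846) - (5.556)(-0.2128)]/D = 14.48 V
Power in each resistor, P = (ΔV)²/R:
  P_R1 = (15 - 14.6)²/2.7 = 0.05867 W
  P_R2 = (14.6 - 0)²/120 = 1.777 W
  P_R3 = (15 - 14.48)²/3900 = 0.00006904 W
  P_R4 = (0 - 14.48)²/560 = 0.3745 W
  P_R5 = (14.6 - 14.48)²/4.7 = 0.003111 W
P_total = P_R1 + P_R2 + P_R3 + P_R4 + P_R5 = 2.213 W

Final answer: 2.213 W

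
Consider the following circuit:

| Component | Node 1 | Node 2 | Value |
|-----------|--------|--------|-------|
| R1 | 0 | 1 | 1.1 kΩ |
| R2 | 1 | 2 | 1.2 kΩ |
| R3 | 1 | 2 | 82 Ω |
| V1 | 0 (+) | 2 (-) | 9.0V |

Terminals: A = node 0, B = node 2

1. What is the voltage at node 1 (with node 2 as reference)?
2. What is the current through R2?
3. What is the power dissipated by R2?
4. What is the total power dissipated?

Nodal analysis, taking node 2 as the 0 V reference.
Source V1 fixes V_0 = 9 V.
KCL at each unknown node (sum of currents leaving = 0; resistances in Ω):
  Node 1: (V_1 - 9)/1100 + (V_1 - 0)/1200 + (V_1 - 0)/82 = 0
Collecting terms: 0.01394 × V_1 = 0.008182  =>  V_1 = 0.587 V
Part 1:
  Read off the nodal solution: V_1 = 0.587 V
Part 2:
  I_R2 = (V_1 - V_2)/R2 = (0.587 - 0)/1200 = 0.0004892 A
  Magnitude: I_R2 = 0.0004892 A
Part 3:
  I_R2 = (V_1 - V_2)/R2 = (0.587 - 0)/1200 = 0.0004892 A
  P_R2 = I_R2² × R2 = (0.0004892)² × 1200 = 0.0002872 W
Part 4:
  Power in each resistor, P = (ΔV)²/R:
    P_R1 = (9 - 0.587)²/1100 = 0.06434 W
    P_R2 = (0.587 - 0)²/1200 = 0.0002872 W
    P_R3 = (0.587 - 0)²/82 = 0.004203 W
  P_total = P_R1 + P_R2 + P_R3 = 0.06883 W

Final answers:
1. V_1 = 0.587 V
2. I_R2 = 0.0004892 A
3. P_R2 = 0.0002872 W
4. P_total = 0.06883 W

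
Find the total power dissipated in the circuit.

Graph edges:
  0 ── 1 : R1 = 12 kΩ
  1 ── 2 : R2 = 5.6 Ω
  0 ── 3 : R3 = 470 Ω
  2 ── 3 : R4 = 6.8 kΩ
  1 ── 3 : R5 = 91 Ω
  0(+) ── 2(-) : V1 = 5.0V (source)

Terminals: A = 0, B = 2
Nodal analysis, taking node 2 as the 0 V reference.
Source V1 fixes V_0 = 5 V.
KCL at each unknown node (sum of currents leaving = 0; resistances in Ω):
  Node 1: (V_1 - 5)/12000 + (V_1 - 0)/5.6 + (V_1 - V_3)/91 = 0
  Node 3: (V_3 - 5)/470 + (V_3 - 0)/6800 + (V_3 - V_1)/91 = 0
Collecting terms (coefficients in siemens):
  0.1896·V_1 - 0.01099·V_3 = 0.0004167
  0.01326·V_3 - 0.01099·V_1 = 0.01064
Determinant D = (0.1896)(0.01326) - (-0.01099)(-0.01099) = 0.002395
V_1 = [(0.0004167)(0.01326) - (-0.01099)(0.01064)]/D = 0.05113 V
V_3 = [(0.1896)(0.01064) - (0.0004167)(-0.01099)]/D = 0.8444 V
Power in each resistor, P = (ΔV)²/R:
  P_R1 = (5 - 0.05113)²/12000 = 0.002041 W
  P_R2 = (0.05113 - 0)²/5.6 = 0.0004668 W
  P_R3 = (5 - 0.8444)²/470 = 0.03674 W
  P_R4 = (0 - 0.8444)²/6800 = 0.0001049 W
  P_R5 = (0.05113 - 0.8444)²/91 = 0.006916 W
P_total = P_R1 + P_R2 + P_R3 + P_R4 + P_R5 = 0.04627 W

Final answer: 0.04627 W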